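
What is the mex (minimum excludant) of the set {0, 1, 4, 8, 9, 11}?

2

The values 0, 1 are all present; 2 is the first non-negative integer missing from the set.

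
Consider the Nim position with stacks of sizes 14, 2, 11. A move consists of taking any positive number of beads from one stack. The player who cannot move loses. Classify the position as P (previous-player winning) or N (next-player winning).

N-position

Nim-sum: 14 XOR 2 XOR 11 = 7.
The nim-sum is 7 ≠ 0, so this is an N-position: the player to move can win.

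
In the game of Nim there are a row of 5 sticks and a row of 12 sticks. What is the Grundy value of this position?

Compute the nim-sum pairwise:
5 ⊕ 12 = 9

9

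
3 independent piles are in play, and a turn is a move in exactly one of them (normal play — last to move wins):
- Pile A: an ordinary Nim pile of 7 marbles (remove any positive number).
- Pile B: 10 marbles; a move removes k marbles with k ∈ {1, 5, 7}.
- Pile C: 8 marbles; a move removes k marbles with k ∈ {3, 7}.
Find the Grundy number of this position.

Pile A is a plain Nim pile of size 7, so its Grundy value is 7.
Grundy values for pile B (subtraction set {1, 5, 7}):
g(0) = mex{} = 0
g(1) = mex{0} = 1
g(2) = mex{1} = 0
g(3) = mex{0} = 1
g(4) = mex{1} = 0
g(5) = mex{0} = 1
g(6) = mex{1} = 0
g(7) = mex{0} = 1
g(8) = mex{1} = 0
g(9) = mex{0} = 1
g(10) = mex{1} = 0
So g(10) = 0.
Grundy values for pile C (subtraction set {3, 7}):
k:     0  1  2  3  4  5  6  7  8
g(k):  0  0  0  1  1  1  0  2  2
So g(8) = 2.
The value of a disjunctive sum is the nim-sum of the parts.
Combined value = 7 ⊕ 0 ⊕ 2 = 5.

5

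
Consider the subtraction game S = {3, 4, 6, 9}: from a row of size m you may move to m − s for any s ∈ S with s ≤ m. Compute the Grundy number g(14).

0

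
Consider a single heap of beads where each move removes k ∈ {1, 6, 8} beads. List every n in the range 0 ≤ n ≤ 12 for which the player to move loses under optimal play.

0, 2, 4, 7, 9, 11

Build the Grundy sequence with g(k) = mex{g(k−s) : s ∈ {1, 6, 8}, s ≤ k}:
k:     0  1  2  3  4  5  6  7  8  9 10 11 12
g(k):  0  1  0  1  0  1  2  0  1  0  1  0  1
The P-positions (g = 0) in 0..12 are 0, 2, 4, 7, 9, 11.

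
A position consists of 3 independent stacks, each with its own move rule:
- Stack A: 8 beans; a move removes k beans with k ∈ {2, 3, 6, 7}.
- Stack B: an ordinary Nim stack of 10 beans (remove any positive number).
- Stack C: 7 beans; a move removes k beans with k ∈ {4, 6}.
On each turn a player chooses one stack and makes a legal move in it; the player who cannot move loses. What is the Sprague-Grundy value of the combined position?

9

For stack A, compute g(0), g(1), … with moves {2, 3, 6, 7}:
g(0) = mex{} = 0
g(1) = mex{} = 0
g(2) = mex{0} = 1
g(3) = mex{0} = 1
g(4) = mex{0,1} = 2
g(5) = mex{1} = 0
g(6) = mex{0,1,2} = 3
g(7) = mex{0,2} = 1
g(8) = mex{0,1,3} = 2
So g(8) = 2.
Stack B is a plain Nim stack of size 10, so its Grundy value is 10.
Grundy values for stack C (subtraction set {4, 6}):
k:     0  1  2  3  4  5  6  7
g(k):  0  0  0  0  1  1  1  1
So g(7) = 1.
The value of a disjunctive sum is the nim-sum of the parts.
Combined value = 2 XOR 10 XOR 1 = 9.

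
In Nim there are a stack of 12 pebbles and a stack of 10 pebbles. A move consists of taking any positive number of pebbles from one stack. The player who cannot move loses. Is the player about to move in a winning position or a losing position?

Nim-sum: 12 XOR 10 = 6.
The nim-sum is 6 ≠ 0, so this is an N-position: the player to move can win.

Winning position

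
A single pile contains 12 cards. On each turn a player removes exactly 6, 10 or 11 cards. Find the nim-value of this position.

2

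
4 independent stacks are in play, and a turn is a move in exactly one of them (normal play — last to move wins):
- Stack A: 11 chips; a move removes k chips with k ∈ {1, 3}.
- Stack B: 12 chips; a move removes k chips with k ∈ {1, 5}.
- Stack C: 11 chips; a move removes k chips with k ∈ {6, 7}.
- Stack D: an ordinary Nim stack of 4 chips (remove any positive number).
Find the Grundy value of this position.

4

Grundy values for stack A (subtraction set {1, 3}):
g(0) = mex{} = 0
g(1) = mex{0} = 1
g(2) = mex{1} = 0
g(3) = mex{0} = 1
g(4) = mex{1} = 0
g(5) = mex{0} = 1
g(6) = mex{1} = 0
g(7) = mex{0} = 1
g(8) = mex{1} = 0
g(9) = mex{0} = 1
g(10) = mex{1} = 0
g(11) = mex{0} = 1
So g(11) = 1.
Build the Grundy sequence for stack B with g(k) = mex{g(k−s) : s ∈ {1, 5}, s ≤ k}:
k:     0  1  2  3  4  5  6  7  8  9 10 11 12
g(k):  0  1  0  1  0  1  0  1  0  1  0  1  0
So g(12) = 0.
Grundy values for stack C (subtraction set {6, 7}):
g(0) = mex{} = 0
g(1) = mex{} = 0
g(2) = mex{} = 0
g(3) = mex{} = 0
g(4) = mex{} = 0
g(5) = mex{} = 0
g(6) = mex{0} = 1
g(7) = mex{0} = 1
g(8) = mex{0} = 1
g(9) = mex{0} = 1
g(10) = mex{0} = 1
g(11) = mex{0} = 1
So g(11) = 1.
Stack D is a plain Nim stack of size 4, so its Grundy value is 4.
By the Sprague-Grundy theorem, the Grundy value of a sum of independent games is the XOR of the component values.
Combined value = 1 XOR 0 XOR 1 XOR 4 = 4.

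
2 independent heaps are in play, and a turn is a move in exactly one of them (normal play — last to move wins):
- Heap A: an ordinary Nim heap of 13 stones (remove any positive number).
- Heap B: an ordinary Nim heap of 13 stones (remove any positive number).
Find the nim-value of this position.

Heap A is a plain Nim heap of size 13, so its Grundy value is 13.
Heap B is a plain Nim heap of size 13, so its Grundy value is 13.
The value of a disjunctive sum is the nim-sum of the parts.
Combined value = 13 XOR 13 = 0.

0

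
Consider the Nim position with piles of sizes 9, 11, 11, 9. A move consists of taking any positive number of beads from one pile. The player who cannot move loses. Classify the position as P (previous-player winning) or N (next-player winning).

Compute the nim-sum pairwise:
9 ⊕ 11 = 2
2 ⊕ 11 = 9
9 ⊕ 9 = 0
The nim-sum is 0, so this is a P-position: the player to move is in a losing position under optimal play.

P-position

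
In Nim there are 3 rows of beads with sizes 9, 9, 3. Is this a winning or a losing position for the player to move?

Winning position

Compute the nim-sum pairwise:
9 ⊕ 9 = 0
0 ⊕ 3 = 3
The nim-sum is 3 ≠ 0, so this is an N-position: the player to move can win.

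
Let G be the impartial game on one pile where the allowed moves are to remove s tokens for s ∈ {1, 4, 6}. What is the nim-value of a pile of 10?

0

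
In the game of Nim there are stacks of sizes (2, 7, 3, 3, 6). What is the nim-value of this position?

Compute the nim-sum pairwise:
2 ^ 7 = 5
5 ^ 3 = 6
6 ^ 3 = 5
5 ^ 6 = 3

3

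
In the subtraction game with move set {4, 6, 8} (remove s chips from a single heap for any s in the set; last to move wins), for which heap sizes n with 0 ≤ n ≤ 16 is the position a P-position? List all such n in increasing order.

0, 1, 2, 3, 12, 13, 14, 15

Build the Grundy sequence with g(k) = mex{g(k−s) : s ∈ {4, 6, 8}, s ≤ k}:
k:     0  1  2  3  4  5  6  7  8  9 10 11 12 13 14 15 16
g(k):  0  0  0  0  1  1  1  1  2  2  2  2  0  0  0  0  1
The P-positions (g = 0) in 0..16 are 0, 1, 2, 3, 12, 13, 14, 15.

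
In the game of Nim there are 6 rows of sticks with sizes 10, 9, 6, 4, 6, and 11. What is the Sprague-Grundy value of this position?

12

Nim-sum: 10 ⊕ 9 ⊕ 6 ⊕ 4 ⊕ 6 ⊕ 11 = 12.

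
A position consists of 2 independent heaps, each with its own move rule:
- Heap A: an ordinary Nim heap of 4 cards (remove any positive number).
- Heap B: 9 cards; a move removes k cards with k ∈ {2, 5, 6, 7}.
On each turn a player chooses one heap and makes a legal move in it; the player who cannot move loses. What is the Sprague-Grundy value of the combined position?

6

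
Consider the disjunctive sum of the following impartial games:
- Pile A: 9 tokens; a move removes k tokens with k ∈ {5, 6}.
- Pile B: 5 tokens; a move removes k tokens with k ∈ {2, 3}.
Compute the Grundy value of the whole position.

1

Build the Grundy sequence for pile A with g(k) = mex{g(k−s) : s ∈ {5, 6}, s ≤ k}:
g(0) = mex{} = 0
g(1) = mex{} = 0
g(2) = mex{} = 0
g(3) = mex{} = 0
g(4) = mex{} = 0
g(5) = mex{0} = 1
g(6) = mex{0} = 1
g(7) = mex{0} = 1
g(8) = mex{0} = 1
g(9) = mex{0} = 1
So g(9) = 1.
Grundy values for pile B (subtraction set {2, 3}):
g(0) = mex{} = 0
g(1) = mex{} = 0
g(2) = mex{0} = 1
g(3) = mex{0} = 1
g(4) = mex{0,1} = 2
g(5) = mex{1} = 0
So g(5) = 0.
The value of a disjunctive sum is the nim-sum of the parts.
Combined value = 1 ⊕ 0 = 1.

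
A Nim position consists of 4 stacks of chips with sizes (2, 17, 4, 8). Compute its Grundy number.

31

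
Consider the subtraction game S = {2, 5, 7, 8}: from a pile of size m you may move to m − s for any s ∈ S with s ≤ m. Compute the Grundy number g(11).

3

Compute g(0), g(1), … for moves {2, 5, 7, 8}:
g(0) = mex{} = 0
g(1) = mex{} = 0
g(2) = mex{0} = 1
g(3) = mex{0} = 1
g(4) = mex{1} = 0
g(5) = mex{0,1} = 2
g(6) = mex{0} = 1
g(7) = mex{0,1,2} = 3
g(8) = mex{0,1} = 2
g(9) = mex{0,1,3} = 2
g(10) = mex{1,2} = 0
g(11) = mex{0,1,2} = 3
So g(11) = 3.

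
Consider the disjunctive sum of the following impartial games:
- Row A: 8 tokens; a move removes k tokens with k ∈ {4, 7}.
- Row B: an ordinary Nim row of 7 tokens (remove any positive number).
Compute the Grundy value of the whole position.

Build the Grundy sequence for row A with g(k) = mex{g(k−s) : s ∈ {4, 7}, s ≤ k}:
g(0) = mex{} = 0
g(1) = mex{} = 0
g(2) = mex{} = 0
g(3) = mex{} = 0
g(4) = mex{0} = 1
g(5) = mex{0} = 1
g(6) = mex{0} = 1
g(7) = mex{0} = 1
g(8) = mex{0,1} = 2
So g(8) = 2.
Row B is a plain Nim row of size 7, so its Grundy value is 7.
By the Sprague-Grundy theorem, the Grundy value of a sum of independent games is the XOR of the component values.
Combined value = 2 XOR 7 = 5.

5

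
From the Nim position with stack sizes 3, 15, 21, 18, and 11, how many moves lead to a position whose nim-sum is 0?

0

Compute the nim-sum pairwise:
3 ^ 15 = 12
12 ^ 21 = 25
25 ^ 18 = 11
11 ^ 11 = 0
The nim-sum is already 0, so every move leaves a nonzero nim-sum — there are no winning moves.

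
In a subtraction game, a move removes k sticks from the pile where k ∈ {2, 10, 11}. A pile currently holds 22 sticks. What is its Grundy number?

0

Compute g(0), g(1), … for moves {2, 10, 11}:
k:     0  1  2  3  4  5  6  7  8  9 10 11 12 13 14 15 16 17 18 19 20 21 22
g(k):  0  0  1  1  0  0  1  1  0  0  1  1  2  0  3  1  2  0  3  1  2  0  0
So g(22) = 0.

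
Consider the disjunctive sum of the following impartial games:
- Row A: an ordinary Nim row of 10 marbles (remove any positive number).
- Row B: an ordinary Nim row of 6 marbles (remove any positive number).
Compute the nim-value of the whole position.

Row A is a plain Nim row of size 10, so its Grundy value is 10.
Row B is a plain Nim row of size 6, so its Grundy value is 6.
The value of a disjunctive sum is the nim-sum of the parts.
Combined value = 10 XOR 6 = 12.

12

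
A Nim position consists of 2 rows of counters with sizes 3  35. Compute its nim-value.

32

Nim-sum: 3 XOR 35 = 32.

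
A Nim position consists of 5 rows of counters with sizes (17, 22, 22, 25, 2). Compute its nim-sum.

Compute the nim-sum pairwise:
17 ⊕ 22 = 7
7 ⊕ 22 = 17
17 ⊕ 25 = 8
8 ⊕ 2 = 10

10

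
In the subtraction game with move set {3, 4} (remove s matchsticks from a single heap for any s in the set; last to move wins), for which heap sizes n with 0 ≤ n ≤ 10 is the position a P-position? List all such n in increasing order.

0, 1, 2, 7, 8, 9

Build the Grundy sequence with g(k) = mex{g(k−s) : s ∈ {3, 4}, s ≤ k}:
k:     0  1  2  3  4  5  6  7  8  9 10
g(k):  0  0  0  1  1  1  2  0  0  0  1
The P-positions (g = 0) in 0..10 are 0, 1, 2, 7, 8, 9.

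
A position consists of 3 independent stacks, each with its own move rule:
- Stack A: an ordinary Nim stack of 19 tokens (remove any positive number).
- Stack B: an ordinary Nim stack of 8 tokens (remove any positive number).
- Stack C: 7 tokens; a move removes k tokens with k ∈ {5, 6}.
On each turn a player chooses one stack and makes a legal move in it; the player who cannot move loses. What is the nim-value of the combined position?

26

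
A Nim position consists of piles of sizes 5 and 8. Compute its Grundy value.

13

Compute the nim-sum pairwise:
5 ⊕ 8 = 13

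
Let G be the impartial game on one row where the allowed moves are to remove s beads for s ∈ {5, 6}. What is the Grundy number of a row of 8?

1

Compute g(0), g(1), … for moves {5, 6}:
k:     0  1  2  3  4  5  6  7  8
g(k):  0  0  0  0  0  1  1  1  1
So g(8) = 1.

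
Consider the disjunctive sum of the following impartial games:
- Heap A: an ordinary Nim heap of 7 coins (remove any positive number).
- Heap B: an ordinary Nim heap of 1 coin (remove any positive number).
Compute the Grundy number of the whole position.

6

Heap A is a plain Nim heap of size 7, so its Grundy value is 7.
Heap B is a plain Nim heap of size 1, so its Grundy value is 1.
By the Sprague-Grundy theorem, the Grundy value of a sum of independent games is the XOR of the component values.
Combined value = 7 ⊕ 1 = 6.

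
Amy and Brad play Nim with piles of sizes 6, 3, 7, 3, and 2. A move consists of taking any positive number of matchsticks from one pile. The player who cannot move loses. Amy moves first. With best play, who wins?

Compute the nim-sum pairwise:
6 XOR 3 = 5
5 XOR 7 = 2
2 XOR 3 = 1
1 XOR 2 = 3
The nim-sum is 3 ≠ 0, so this is an N-position: the player to move can win; Amy has a winning move.

Amy wins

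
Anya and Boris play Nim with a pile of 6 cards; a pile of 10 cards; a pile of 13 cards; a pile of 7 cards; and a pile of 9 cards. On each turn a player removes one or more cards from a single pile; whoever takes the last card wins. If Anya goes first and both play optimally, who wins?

Anya wins

Nim-sum: 6 XOR 10 XOR 13 XOR 7 XOR 9 = 15.
The nim-sum is 15 ≠ 0, so this is an N-position: the player to move can win; Anya has a winning move.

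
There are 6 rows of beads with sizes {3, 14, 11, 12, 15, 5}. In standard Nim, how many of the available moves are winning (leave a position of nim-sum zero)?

0

Nim-sum: 3 XOR 14 XOR 11 XOR 12 XOR 15 XOR 5 = 0.
The nim-sum is already 0, so every move leaves a nonzero nim-sum — there are no winning moves.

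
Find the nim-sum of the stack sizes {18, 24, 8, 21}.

Nim-sum: 18 ⊕ 24 ⊕ 8 ⊕ 21 = 23.

23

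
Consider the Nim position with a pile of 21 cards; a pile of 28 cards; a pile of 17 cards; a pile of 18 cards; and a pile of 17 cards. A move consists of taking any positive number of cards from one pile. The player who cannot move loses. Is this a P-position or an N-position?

N-position

Compute the nim-sum pairwise:
21 XOR 28 = 9
9 XOR 17 = 24
24 XOR 18 = 10
10 XOR 17 = 27
The nim-sum is 27 ≠ 0, so this is an N-position: the player to move can win.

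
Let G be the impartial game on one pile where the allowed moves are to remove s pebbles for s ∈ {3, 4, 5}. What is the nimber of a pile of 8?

Grundy values for subtraction set {3, 4, 5}:
g(0) = mex{} = 0
g(1) = mex{} = 0
g(2) = mex{} = 0
g(3) = mex{0} = 1
g(4) = mex{0} = 1
g(5) = mex{0} = 1
g(6) = mex{0,1} = 2
g(7) = mex{0,1} = 2
g(8) = mex{1} = 0
So g(8) = 0.

0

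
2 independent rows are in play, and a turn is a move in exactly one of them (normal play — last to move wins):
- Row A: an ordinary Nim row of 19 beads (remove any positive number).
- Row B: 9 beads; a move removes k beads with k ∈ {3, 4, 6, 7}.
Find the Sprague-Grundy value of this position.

Row A is a plain Nim row of size 19, so its Grundy value is 19.
For row B, compute g(0), g(1), … with moves {3, 4, 6, 7}:
g(0) = mex{} = 0
g(1) = mex{} = 0
g(2) = mex{} = 0
g(3) = mex{0} = 1
g(4) = mex{0} = 1
g(5) = mex{0} = 1
g(6) = mex{0,1} = 2
g(7) = mex{0,1} = 2
g(8) = mex{0,1} = 2
g(9) = mex{0,1,2} = 3
So g(9) = 3.
By the Sprague-Grundy theorem, the Grundy value of a sum of independent games is the XOR of the component values.
Combined value = 19 ⊕ 3 = 16.

16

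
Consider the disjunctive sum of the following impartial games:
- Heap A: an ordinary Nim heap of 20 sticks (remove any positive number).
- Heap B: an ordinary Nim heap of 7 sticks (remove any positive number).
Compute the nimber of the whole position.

19

Heap A is a plain Nim heap of size 20, so its Grundy value is 20.
Heap B is a plain Nim heap of size 7, so its Grundy value is 7.
The value of a disjunctive sum is the nim-sum of the parts.
Combined value = 20 XOR 7 = 19.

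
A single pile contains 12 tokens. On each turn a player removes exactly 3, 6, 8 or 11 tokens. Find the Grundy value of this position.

4

Grundy values for subtraction set {3, 6, 8, 11}:
k:     0  1  2  3  4  5  6  7  8  9 10 11 12
g(k):  0  0  0  1  1  1  2  2  2  3  3  3  4
So g(12) = 4.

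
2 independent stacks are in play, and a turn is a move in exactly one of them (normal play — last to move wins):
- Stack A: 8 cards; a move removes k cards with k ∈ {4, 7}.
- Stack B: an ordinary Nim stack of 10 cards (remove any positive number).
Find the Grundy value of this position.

8

Build the Grundy sequence for stack A with g(k) = mex{g(k−s) : s ∈ {4, 7}, s ≤ k}:
k:     0  1  2  3  4  5  6  7  8
g(k):  0  0  0  0  1  1  1  1  2
So g(8) = 2.
Stack B is a plain Nim stack of size 10, so its Grundy value is 10.
By the Sprague-Grundy theorem, the Grundy value of a sum of independent games is the XOR of the component values.
Combined value = 2 XOR 10 = 8.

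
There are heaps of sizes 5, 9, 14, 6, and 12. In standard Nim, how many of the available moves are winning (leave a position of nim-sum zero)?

Nim-sum: 5 XOR 9 XOR 14 XOR 6 XOR 12 = 8.
The overall nim-sum is X = 8. A heap of size p has a winning move iff p XOR X < p (reduce it to p XOR X).
  5: 5 XOR 8 = 13 ≥ 5 — no move.
  9: 9 XOR 8 = 1 < 9 — winning move (to 1).
  14: 14 XOR 8 = 6 < 14 — winning move (to 6).
  6: 6 XOR 8 = 14 ≥ 6 — no move.
  12: 12 XOR 8 = 4 < 12 — winning move (to 4).
That gives 3 winning moves.

3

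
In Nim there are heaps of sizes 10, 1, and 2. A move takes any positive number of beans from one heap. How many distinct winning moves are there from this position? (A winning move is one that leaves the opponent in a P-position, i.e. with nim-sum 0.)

1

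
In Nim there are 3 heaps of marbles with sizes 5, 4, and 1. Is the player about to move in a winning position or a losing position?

Compute the nim-sum pairwise:
5 ⊕ 4 = 1
1 ⊕ 1 = 0
The nim-sum is 0, so this is a P-position: the player to move is in a losing position under optimal play.

Losing position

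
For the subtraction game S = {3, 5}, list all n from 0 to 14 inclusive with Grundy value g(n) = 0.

0, 1, 2, 8, 9, 10

Grundy values for subtraction set {3, 5}:
g(0) = mex{} = 0
g(1) = mex{} = 0
g(2) = mex{} = 0
g(3) = mex{0} = 1
g(4) = mex{0} = 1
g(5) = mex{0} = 1
g(6) = mex{0,1} = 2
g(7) = mex{0,1} = 2
g(8) = mex{1} = 0
g(9) = mex{1,2} = 0
g(10) = mex{1,2} = 0
g(11) = mex{0,2} = 1
g(12) = mex{0,2} = 1
g(13) = mex{0} = 1
g(14) = mex{0,1} = 2
The P-positions (g = 0) in 0..14 are 0, 1, 2, 8, 9, 10.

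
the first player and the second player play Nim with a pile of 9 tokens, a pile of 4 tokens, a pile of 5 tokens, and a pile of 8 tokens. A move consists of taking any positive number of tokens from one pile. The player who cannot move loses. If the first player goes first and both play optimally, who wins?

Bitwise XOR of the heap sizes:
  1001  (9)
  0100  (4)
  0101  (5)
  1000  (8)
  ----
  0000  (0)
The nim-sum is 0, so this is a P-position: the player to move is in a losing position under optimal play; the first player is about to move from it and so loses — the second player wins.

the second player wins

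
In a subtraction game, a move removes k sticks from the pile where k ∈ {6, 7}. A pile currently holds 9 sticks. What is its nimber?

Build the Grundy sequence with g(k) = mex{g(k−s) : s ∈ {6, 7}, s ≤ k}:
g(0) = mex{} = 0
g(1) = mex{} = 0
g(2) = mex{} = 0
g(3) = mex{} = 0
g(4) = mex{} = 0
g(5) = mex{} = 0
g(6) = mex{0} = 1
g(7) = mex{0} = 1
g(8) = mex{0} = 1
g(9) = mex{0} = 1
So g(9) = 1.

1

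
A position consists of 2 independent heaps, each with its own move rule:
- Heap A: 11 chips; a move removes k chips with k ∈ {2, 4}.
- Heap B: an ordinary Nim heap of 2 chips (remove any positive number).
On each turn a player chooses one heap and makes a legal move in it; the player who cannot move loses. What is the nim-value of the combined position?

0

For heap A, compute g(0), g(1), … with moves {2, 4}:
k:     0  1  2  3  4  5  6  7  8  9 10 11
g(k):  0  0  1  1  2  2  0  0  1  1  2  2
So g(11) = 2.
Heap B is a plain Nim heap of size 2, so its Grundy value is 2.
The value of a disjunctive sum is the nim-sum of the parts.
Combined value = 2 XOR 2 = 0.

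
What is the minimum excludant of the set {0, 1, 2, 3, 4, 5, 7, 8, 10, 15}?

The values 0, 1, 2, 3, 4, 5 are all present; 6 is the first non-negative integer missing from the set.

6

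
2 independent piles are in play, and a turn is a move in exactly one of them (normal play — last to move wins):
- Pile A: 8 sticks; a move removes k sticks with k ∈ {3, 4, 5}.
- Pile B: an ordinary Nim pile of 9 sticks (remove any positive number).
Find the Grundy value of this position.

Grundy values for pile A (subtraction set {3, 4, 5}):
g(0) = mex{} = 0
g(1) = mex{} = 0
g(2) = mex{} = 0
g(3) = mex{0} = 1
g(4) = mex{0} = 1
g(5) = mex{0} = 1
g(6) = mex{0,1} = 2
g(7) = mex{0,1} = 2
g(8) = mex{1} = 0
So g(8) = 0.
Pile B is a plain Nim pile of size 9, so its Grundy value is 9.
By the Sprague-Grundy theorem, the Grundy value of a sum of independent games is the XOR of the component values.
Combined value = 0 XOR 9 = 9.

9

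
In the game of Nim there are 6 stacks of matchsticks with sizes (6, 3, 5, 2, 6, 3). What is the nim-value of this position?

Nim-sum: 6 XOR 3 XOR 5 XOR 2 XOR 6 XOR 3 = 7.

7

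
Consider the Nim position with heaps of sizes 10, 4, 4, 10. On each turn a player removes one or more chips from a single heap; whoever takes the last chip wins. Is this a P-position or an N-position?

Nim-sum: 10 XOR 4 XOR 4 XOR 10 = 0.
The nim-sum is 0, so this is a P-position: the player to move is in a losing position under optimal play.

P-position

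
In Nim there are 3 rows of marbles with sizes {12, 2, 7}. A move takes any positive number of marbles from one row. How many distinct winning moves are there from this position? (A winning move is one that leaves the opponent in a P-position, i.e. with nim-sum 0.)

Compute the nim-sum pairwise:
12 XOR 2 = 14
14 XOR 7 = 9
The overall nim-sum is X = 9. A row of size p has a winning move iff p XOR X < p (reduce it to p XOR X).
  12: 12 XOR 9 = 5 < 12 — winning move (to 5).
  2: 2 XOR 9 = 11 ≥ 2 — no move.
  7: 7 XOR 9 = 14 ≥ 7 — no move.
That gives 1 winning move.

1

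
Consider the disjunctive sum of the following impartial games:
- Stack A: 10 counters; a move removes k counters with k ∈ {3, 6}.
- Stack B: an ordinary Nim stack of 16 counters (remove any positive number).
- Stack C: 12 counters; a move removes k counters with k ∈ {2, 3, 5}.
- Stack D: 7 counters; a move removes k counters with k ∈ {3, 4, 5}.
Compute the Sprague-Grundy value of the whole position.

16

For stack A, compute g(0), g(1), … with moves {3, 6}:
k:     0  1  2  3  4  5  6  7  8  9 10
g(k):  0  0  0  1  1  1  2  2  2  0  0
So g(10) = 0.
Stack B is a plain Nim stack of size 16, so its Grundy value is 16.
Grundy values for stack C (subtraction set {2, 3, 5}):
g(0) = mex{} = 0
g(1) = mex{} = 0
g(2) = mex{0} = 1
g(3) = mex{0} = 1
g(4) = mex{0,1} = 2
g(5) = mex{0,1} = 2
g(6) = mex{0,1,2} = 3
g(7) = mex{1,2} = 0
g(8) = mex{1,2,3} = 0
g(9) = mex{0,2,3} = 1
g(10) = mex{0,2} = 1
g(11) = mex{0,1,3} = 2
g(12) = mex{0,1} = 2
So g(12) = 2.
For stack D, compute g(0), g(1), … with moves {3, 4, 5}:
g(0) = mex{} = 0
g(1) = mex{} = 0
g(2) = mex{} = 0
g(3) = mex{0} = 1
g(4) = mex{0} = 1
g(5) = mex{0} = 1
g(6) = mex{0,1} = 2
g(7) = mex{0,1} = 2
So g(7) = 2.
By the Sprague-Grundy theorem, the Grundy value of a sum of independent games is the XOR of the component values.
Combined value = 0 XOR 16 XOR 2 XOR 2 = 16.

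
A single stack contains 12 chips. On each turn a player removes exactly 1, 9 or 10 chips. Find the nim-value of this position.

2

Build the Grundy sequence with g(k) = mex{g(k−s) : s ∈ {1, 9, 10}, s ≤ k}:
g(0) = mex{} = 0
g(1) = mex{0} = 1
g(2) = mex{1} = 0
g(3) = mex{0} = 1
g(4) = mex{1} = 0
g(5) = mex{0} = 1
g(6) = mex{1} = 0
g(7) = mex{0} = 1
g(8) = mex{1} = 0
g(9) = mex{0} = 1
g(10) = mex{0,1} = 2
g(11) = mex{0,1,2} = 3
g(12) = mex{0,1,3} = 2
So g(12) = 2.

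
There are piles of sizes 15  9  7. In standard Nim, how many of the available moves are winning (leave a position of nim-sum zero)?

3

Compute the nim-sum pairwise:
15 ⊕ 9 = 6
6 ⊕ 7 = 1
The overall nim-sum is X = 1. A pile of size p has a winning move iff p XOR X < p (reduce it to p XOR X).
  15: 15 XOR 1 = 14 < 15 — winning move (to 14).
  9: 9 XOR 1 = 8 < 9 — winning move (to 8).
  7: 7 XOR 1 = 6 < 7 — winning move (to 6).
That gives 3 winning moves.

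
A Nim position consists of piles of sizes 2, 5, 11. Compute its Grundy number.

12

Nim-sum: 2 ^ 5 ^ 11 = 12.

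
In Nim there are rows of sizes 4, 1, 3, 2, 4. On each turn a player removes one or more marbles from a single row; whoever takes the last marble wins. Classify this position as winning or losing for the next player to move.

Losing position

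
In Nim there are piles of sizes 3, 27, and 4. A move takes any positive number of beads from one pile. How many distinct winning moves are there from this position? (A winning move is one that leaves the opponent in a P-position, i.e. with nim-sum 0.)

In binary:
  00011  (3)
  11011  (27)
  00100  (4)
  -----
  11100  (28)
The overall nim-sum is X = 28. A pile of size p has a winning move iff p XOR X < p (reduce it to p XOR X).
  3: 3 XOR 28 = 31 ≥ 3 — no move.
  27: 27 XOR 28 = 7 < 27 — winning move (to 7).
  4: 4 XOR 28 = 24 ≥ 4 — no move.
That gives 1 winning move.

1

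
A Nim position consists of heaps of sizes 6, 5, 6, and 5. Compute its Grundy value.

Compute the nim-sum pairwise:
6 ^ 5 = 3
3 ^ 6 = 5
5 ^ 5 = 0

0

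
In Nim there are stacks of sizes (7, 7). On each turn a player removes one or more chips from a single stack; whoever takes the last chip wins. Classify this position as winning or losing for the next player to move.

Losing position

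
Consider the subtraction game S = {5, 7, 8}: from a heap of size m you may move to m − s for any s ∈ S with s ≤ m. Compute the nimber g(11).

Compute g(0), g(1), … for moves {5, 7, 8}:
k:     0  1  2  3  4  5  6  7  8  9 10 11
g(k):  0  0  0  0  0  1  1  1  1  1  2  2
So g(11) = 2.

2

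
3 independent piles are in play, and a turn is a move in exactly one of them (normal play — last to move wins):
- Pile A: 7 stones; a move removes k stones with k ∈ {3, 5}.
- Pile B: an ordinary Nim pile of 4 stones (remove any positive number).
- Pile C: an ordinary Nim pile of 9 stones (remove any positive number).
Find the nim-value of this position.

For pile A, compute g(0), g(1), … with moves {3, 5}:
g(0) = mex{} = 0
g(1) = mex{} = 0
g(2) = mex{} = 0
g(3) = mex{0} = 1
g(4) = mex{0} = 1
g(5) = mex{0} = 1
g(6) = mex{0,1} = 2
g(7) = mex{0,1} = 2
So g(7) = 2.
Pile B is a plain Nim pile of size 4, so its Grundy value is 4.
Pile C is a plain Nim pile of size 9, so its Grundy value is 9.
By the Sprague-Grundy theorem, the Grundy value of a sum of independent games is the XOR of the component values.
Combined value = 2 XOR 4 XOR 9 = 15.

15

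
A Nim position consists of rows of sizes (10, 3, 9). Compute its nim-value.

0

Write each in binary and XOR column by column:
  1010  (10)
  0011  (3)
  1001  (9)
  ----
  0000  (0)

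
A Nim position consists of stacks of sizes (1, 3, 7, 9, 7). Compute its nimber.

11

Compute the nim-sum pairwise:
1 ^ 3 = 2
2 ^ 7 = 5
5 ^ 9 = 12
12 ^ 7 = 11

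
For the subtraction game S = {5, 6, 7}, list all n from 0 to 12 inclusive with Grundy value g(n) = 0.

0, 1, 2, 3, 4, 12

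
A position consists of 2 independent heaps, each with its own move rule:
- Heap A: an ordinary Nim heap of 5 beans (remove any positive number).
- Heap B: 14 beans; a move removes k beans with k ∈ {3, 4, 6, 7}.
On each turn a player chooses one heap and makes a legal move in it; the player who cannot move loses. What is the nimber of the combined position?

Heap A is a plain Nim heap of size 5, so its Grundy value is 5.
Grundy values for heap B (subtraction set {3, 4, 6, 7}):
g(0) = mex{} = 0
g(1) = mex{} = 0
g(2) = mex{} = 0
g(3) = mex{0} = 1
g(4) = mex{0} = 1
g(5) = mex{0} = 1
g(6) = mex{0,1} = 2
g(7) = mex{0,1} = 2
g(8) = mex{0,1} = 2
g(9) = mex{0,1,2} = 3
g(10) = mex{1,2} = 0
g(11) = mex{1,2} = 0
g(12) = mex{1,2,3} = 0
g(13) = mex{0,2,3} = 1
g(14) = mex{0,2} = 1
So g(14) = 1.
By the Sprague-Grundy theorem, the Grundy value of a sum of independent games is the XOR of the component values.
Combined value = 5 ⊕ 1 = 4.

4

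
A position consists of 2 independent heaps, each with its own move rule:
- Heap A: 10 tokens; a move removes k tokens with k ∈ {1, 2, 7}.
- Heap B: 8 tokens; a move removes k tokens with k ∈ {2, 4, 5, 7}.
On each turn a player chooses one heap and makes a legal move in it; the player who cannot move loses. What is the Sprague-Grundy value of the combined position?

Grundy values for heap A (subtraction set {1, 2, 7}):
g(0) = mex{} = 0
g(1) = mex{0} = 1
g(2) = mex{0,1} = 2
g(3) = mex{1,2} = 0
g(4) = mex{0,2} = 1
g(5) = mex{0,1} = 2
g(6) = mex{1,2} = 0
g(7) = mex{0,2} = 1
g(8) = mex{0,1} = 2
g(9) = mex{1,2} = 0
g(10) = mex{0,2} = 1
So g(10) = 1.
Grundy values for heap B (subtraction set {2, 4, 5, 7}):
g(0) = mex{} = 0
g(1) = mex{} = 0
g(2) = mex{0} = 1
g(3) = mex{0} = 1
g(4) = mex{0,1} = 2
g(5) = mex{0,1} = 2
g(6) = mex{0,1,2} = 3
g(7) = mex{0,1,2} = 3
g(8) = mex{0,1,2,3} = 4
So g(8) = 4.
The value of a disjunctive sum is the nim-sum of the parts.
Combined value = 1 XOR 4 = 5.

5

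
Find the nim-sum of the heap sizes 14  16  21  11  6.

6

Compute the nim-sum pairwise:
14 XOR 16 = 30
30 XOR 21 = 11
11 XOR 11 = 0
0 XOR 6 = 6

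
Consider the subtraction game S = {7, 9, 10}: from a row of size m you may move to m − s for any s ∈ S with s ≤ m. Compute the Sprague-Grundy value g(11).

Build the Grundy sequence with g(k) = mex{g(k−s) : s ∈ {7, 9, 10}, s ≤ k}:
k:     0  1  2  3  4  5  6  7  8  9 10 11
g(k):  0  0  0  0  0  0  0  1  1  1  1  1
So g(11) = 1.

1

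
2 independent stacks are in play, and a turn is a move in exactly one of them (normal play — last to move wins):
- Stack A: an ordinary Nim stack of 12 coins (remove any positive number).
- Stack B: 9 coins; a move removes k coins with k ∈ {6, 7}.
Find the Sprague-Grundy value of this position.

Stack A is a plain Nim stack of size 12, so its Grundy value is 12.
Build the Grundy sequence for stack B with g(k) = mex{g(k−s) : s ∈ {6, 7}, s ≤ k}:
g(0) = mex{} = 0
g(1) = mex{} = 0
g(2) = mex{} = 0
g(3) = mex{} = 0
g(4) = mex{} = 0
g(5) = mex{} = 0
g(6) = mex{0} = 1
g(7) = mex{0} = 1
g(8) = mex{0} = 1
g(9) = mex{0} = 1
So g(9) = 1.
The value of a disjunctive sum is the nim-sum of the parts.
Combined value = 12 XOR 1 = 13.

13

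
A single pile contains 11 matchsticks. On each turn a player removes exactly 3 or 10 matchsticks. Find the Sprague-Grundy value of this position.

Grundy values for subtraction set {3, 10}:
g(0) = mex{} = 0
g(1) = mex{} = 0
g(2) = mex{} = 0
g(3) = mex{0} = 1
g(4) = mex{0} = 1
g(5) = mex{0} = 1
g(6) = mex{1} = 0
g(7) = mex{1} = 0
g(8) = mex{1} = 0
g(9) = mex{0} = 1
g(10) = mex{0} = 1
g(11) = mex{0} = 1
So g(11) = 1.

1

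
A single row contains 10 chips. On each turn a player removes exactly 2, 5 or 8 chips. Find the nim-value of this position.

0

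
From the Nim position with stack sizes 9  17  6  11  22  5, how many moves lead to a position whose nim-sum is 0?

3

Nim-sum: 9 ⊕ 17 ⊕ 6 ⊕ 11 ⊕ 22 ⊕ 5 = 6.
The overall nim-sum is X = 6. A stack of size p has a winning move iff p XOR X < p (reduce it to p XOR X).
  9: 9 XOR 6 = 15 ≥ 9 — no move.
  17: 17 XOR 6 = 23 ≥ 17 — no move.
  6: 6 XOR 6 = 0 < 6 — winning move (to 0).
  11: 11 XOR 6 = 13 ≥ 11 — no move.
  22: 22 XOR 6 = 16 < 22 — winning move (to 16).
  5: 5 XOR 6 = 3 < 5 — winning move (to 3).
That gives 3 winning moves.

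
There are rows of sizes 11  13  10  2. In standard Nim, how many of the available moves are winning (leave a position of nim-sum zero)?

3

Nim-sum: 11 XOR 13 XOR 10 XOR 2 = 14.
The overall nim-sum is X = 14. A row of size p has a winning move iff p XOR X < p (reduce it to p XOR X).
  11: 11 XOR 14 = 5 < 11 — winning move (to 5).
  13: 13 XOR 14 = 3 < 13 — winning move (to 3).
  10: 10 XOR 14 = 4 < 10 — winning move (to 4).
  2: 2 XOR 14 = 12 ≥ 2 — no move.
That gives 3 winning moves.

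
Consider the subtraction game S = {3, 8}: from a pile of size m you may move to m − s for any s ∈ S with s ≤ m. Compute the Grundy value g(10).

Grundy values for subtraction set {3, 8}:
g(0) = mex{} = 0
g(1) = mex{} = 0
g(2) = mex{} = 0
g(3) = mex{0} = 1
g(4) = mex{0} = 1
g(5) = mex{0} = 1
g(6) = mex{1} = 0
g(7) = mex{1} = 0
g(8) = mex{0,1} = 2
g(9) = mex{0} = 1
g(10) = mex{0} = 1
So g(10) = 1.

1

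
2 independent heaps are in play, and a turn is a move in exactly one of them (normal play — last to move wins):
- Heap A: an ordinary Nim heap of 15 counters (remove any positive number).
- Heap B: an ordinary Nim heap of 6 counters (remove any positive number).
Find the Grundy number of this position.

9

Heap A is a plain Nim heap of size 15, so its Grundy value is 15.
Heap B is a plain Nim heap of size 6, so its Grundy value is 6.
By the Sprague-Grundy theorem, the Grundy value of a sum of independent games is the XOR of the component values.
Combined value = 15 XOR 6 = 9.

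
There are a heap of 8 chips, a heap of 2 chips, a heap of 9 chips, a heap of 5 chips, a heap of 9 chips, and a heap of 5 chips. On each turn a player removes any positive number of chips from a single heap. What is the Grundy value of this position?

10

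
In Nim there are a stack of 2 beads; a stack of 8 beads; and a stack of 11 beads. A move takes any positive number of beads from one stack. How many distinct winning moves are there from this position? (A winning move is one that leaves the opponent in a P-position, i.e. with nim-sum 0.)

1

Nim-sum: 2 XOR 8 XOR 11 = 1.
The overall nim-sum is X = 1. A stack of size p has a winning move iff p XOR X < p (reduce it to p XOR X).
  2: 2 XOR 1 = 3 ≥ 2 — no move.
  8: 8 XOR 1 = 9 ≥ 8 — no move.
  11: 11 XOR 1 = 10 < 11 — winning move (to 10).
That gives 1 winning move.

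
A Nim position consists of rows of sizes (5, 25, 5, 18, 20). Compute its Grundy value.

Compute the nim-sum pairwise:
5 ^ 25 = 28
28 ^ 5 = 25
25 ^ 18 = 11
11 ^ 20 = 31

31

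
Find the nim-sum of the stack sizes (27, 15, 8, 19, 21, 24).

2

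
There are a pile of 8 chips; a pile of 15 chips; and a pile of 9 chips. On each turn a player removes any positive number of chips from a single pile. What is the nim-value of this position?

14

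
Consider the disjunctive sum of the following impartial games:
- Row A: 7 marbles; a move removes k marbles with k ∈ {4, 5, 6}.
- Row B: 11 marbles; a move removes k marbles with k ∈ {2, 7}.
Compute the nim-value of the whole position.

Grundy values for row A (subtraction set {4, 5, 6}):
k:     0  1  2  3  4  5  6  7
g(k):  0  0  0  0  1  1  1  1
So g(7) = 1.
For row B, compute g(0), g(1), … with moves {2, 7}:
k:     0  1  2  3  4  5  6  7  8  9 10 11
g(k):  0  0  1  1  0  0  1  1  2  0  0  1
So g(11) = 1.
The value of a disjunctive sum is the nim-sum of the parts.
Combined value = 1 ⊕ 1 = 0.

0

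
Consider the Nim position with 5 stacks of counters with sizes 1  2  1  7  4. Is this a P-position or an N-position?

N-position

Compute the nim-sum pairwise:
1 XOR 2 = 3
3 XOR 1 = 2
2 XOR 7 = 5
5 XOR 4 = 1
The nim-sum is 1 ≠ 0, so this is an N-position: the player to move can win.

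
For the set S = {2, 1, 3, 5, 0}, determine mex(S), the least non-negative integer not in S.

The values 0, 1, 2, 3 are all present; 4 is the first non-negative integer missing from the set.

4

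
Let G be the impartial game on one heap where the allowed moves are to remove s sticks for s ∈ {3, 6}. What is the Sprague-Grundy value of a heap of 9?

Compute g(0), g(1), … for moves {3, 6}:
k:     0  1  2  3  4  5  6  7  8  9
g(k):  0  0  0  1  1  1  2  2  2  0
So g(9) = 0.

0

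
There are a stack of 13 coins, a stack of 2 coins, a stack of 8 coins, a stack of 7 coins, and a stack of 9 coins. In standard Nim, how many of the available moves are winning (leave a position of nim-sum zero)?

3

Nim-sum: 13 ⊕ 2 ⊕ 8 ⊕ 7 ⊕ 9 = 9.
The overall nim-sum is X = 9. A stack of size p has a winning move iff p XOR X < p (reduce it to p XOR X).
  13: 13 XOR 9 = 4 < 13 — winning move (to 4).
  2: 2 XOR 9 = 11 ≥ 2 — no move.
  8: 8 XOR 9 = 1 < 8 — winning move (to 1).
  7: 7 XOR 9 = 14 ≥ 7 — no move.
  9: 9 XOR 9 = 0 < 9 — winning move (to 0).
That gives 3 winning moves.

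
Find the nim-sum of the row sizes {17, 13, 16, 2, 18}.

Write each in binary and XOR column by column:
  10001  (17)
  01101  (13)
  10000  (16)
  00010  (2)
  10010  (18)
  -----
  11100  (28)

28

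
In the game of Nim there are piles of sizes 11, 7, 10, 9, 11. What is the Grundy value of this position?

4

Compute the nim-sum pairwise:
11 ^ 7 = 12
12 ^ 10 = 6
6 ^ 9 = 15
15 ^ 11 = 4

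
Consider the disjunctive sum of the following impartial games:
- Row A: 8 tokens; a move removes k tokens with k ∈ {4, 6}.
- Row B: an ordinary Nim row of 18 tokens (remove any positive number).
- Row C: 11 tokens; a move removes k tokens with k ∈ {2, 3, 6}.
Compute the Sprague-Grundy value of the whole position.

17

Grundy values for row A (subtraction set {4, 6}):
g(0) = mex{} = 0
g(1) = mex{} = 0
g(2) = mex{} = 0
g(3) = mex{} = 0
g(4) = mex{0} = 1
g(5) = mex{0} = 1
g(6) = mex{0} = 1
g(7) = mex{0} = 1
g(8) = mex{0,1} = 2
So g(8) = 2.
Row B is a plain Nim row of size 18, so its Grundy value is 18.
For row C, compute g(0), g(1), … with moves {2, 3, 6}:
k:     0  1  2  3  4  5  6  7  8  9 10 11
g(k):  0  0  1  1  2  0  3  1  2  0  0  1
So g(11) = 1.
The value of a disjunctive sum is the nim-sum of the parts.
Combined value = 2 XOR 18 XOR 1 = 17.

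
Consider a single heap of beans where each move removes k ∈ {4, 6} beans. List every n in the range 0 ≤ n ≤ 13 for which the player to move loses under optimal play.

0, 1, 2, 3, 10, 11, 12, 13

Compute g(0), g(1), … for moves {4, 6}:
k:     0  1  2  3  4  5  6  7  8  9 10 11 12 13
g(k):  0  0  0  0  1  1  1  1  2  2  0  0  0  0
The P-positions (g = 0) in 0..13 are 0, 1, 2, 3, 10, 11, 12, 13.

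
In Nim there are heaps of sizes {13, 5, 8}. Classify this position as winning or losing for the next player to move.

Losing position

In binary:
  1101  (13)
  0101  (5)
  1000  (8)
  ----
  0000  (0)
The nim-sum is 0, so this is a P-position: the player to move is in a losing position under optimal play.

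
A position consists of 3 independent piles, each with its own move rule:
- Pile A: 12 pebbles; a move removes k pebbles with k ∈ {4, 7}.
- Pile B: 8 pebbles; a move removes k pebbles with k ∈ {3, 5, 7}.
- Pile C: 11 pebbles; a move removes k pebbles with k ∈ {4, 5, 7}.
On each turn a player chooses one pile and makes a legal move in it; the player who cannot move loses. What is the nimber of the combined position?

2

For pile A, compute g(0), g(1), … with moves {4, 7}:
g(0) = mex{} = 0
g(1) = mex{} = 0
g(2) = mex{} = 0
g(3) = mex{} = 0
g(4) = mex{0} = 1
g(5) = mex{0} = 1
g(6) = mex{0} = 1
g(7) = mex{0} = 1
g(8) = mex{0,1} = 2
g(9) = mex{0,1} = 2
g(10) = mex{0,1} = 2
g(11) = mex{1} = 0
g(12) = mex{1,2} = 0
So g(12) = 0.
Grundy values for pile B (subtraction set {3, 5, 7}):
k:     0  1  2  3  4  5  6  7  8
g(k):  0  0  0  1  1  1  2  2  2
So g(8) = 2.
For pile C, compute g(0), g(1), … with moves {4, 5, 7}:
g(0) = mex{} = 0
g(1) = mex{} = 0
g(2) = mex{} = 0
g(3) = mex{} = 0
g(4) = mex{0} = 1
g(5) = mex{0} = 1
g(6) = mex{0} = 1
g(7) = mex{0} = 1
g(8) = mex{0,1} = 2
g(9) = mex{0,1} = 2
g(10) = mex{0,1} = 2
g(11) = mex{1} = 0
So g(11) = 0.
The value of a disjunctive sum is the nim-sum of the parts.
Combined value = 0 XOR 2 XOR 0 = 2.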